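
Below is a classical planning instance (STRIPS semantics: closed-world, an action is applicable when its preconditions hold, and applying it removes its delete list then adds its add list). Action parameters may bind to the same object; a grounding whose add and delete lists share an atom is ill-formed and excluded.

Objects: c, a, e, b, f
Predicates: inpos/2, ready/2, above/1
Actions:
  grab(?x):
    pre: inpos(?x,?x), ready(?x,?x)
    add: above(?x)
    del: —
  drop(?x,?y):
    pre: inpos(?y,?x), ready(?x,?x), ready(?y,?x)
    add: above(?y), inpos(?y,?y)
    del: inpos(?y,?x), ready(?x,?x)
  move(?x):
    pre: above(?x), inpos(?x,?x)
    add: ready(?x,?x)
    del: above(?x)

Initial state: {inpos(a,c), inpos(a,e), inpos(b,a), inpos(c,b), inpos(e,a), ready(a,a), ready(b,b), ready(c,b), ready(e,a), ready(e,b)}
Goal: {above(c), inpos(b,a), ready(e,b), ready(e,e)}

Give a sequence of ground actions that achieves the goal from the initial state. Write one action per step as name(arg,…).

drop(a,e); drop(b,c); move(e)

1. drop(a,e)  →  {above(e), inpos(a,c), inpos(a,e), inpos(b,a), inpos(c,b), inpos(e,e), ready(b,b), ready(c,b), ready(e,a), ready(e,b)}
2. drop(b,c)  →  {above(c), above(e), inpos(a,c), inpos(a,e), inpos(b,a), inpos(c,c), inpos(e,e), ready(c,b), ready(e,a), ready(e,b)}
3. move(e)  →  {above(c), inpos(a,c), inpos(a,e), inpos(b,a), inpos(c,c), inpos(e,e), ready(c,b), ready(e,a), ready(e,b), ready(e,e)}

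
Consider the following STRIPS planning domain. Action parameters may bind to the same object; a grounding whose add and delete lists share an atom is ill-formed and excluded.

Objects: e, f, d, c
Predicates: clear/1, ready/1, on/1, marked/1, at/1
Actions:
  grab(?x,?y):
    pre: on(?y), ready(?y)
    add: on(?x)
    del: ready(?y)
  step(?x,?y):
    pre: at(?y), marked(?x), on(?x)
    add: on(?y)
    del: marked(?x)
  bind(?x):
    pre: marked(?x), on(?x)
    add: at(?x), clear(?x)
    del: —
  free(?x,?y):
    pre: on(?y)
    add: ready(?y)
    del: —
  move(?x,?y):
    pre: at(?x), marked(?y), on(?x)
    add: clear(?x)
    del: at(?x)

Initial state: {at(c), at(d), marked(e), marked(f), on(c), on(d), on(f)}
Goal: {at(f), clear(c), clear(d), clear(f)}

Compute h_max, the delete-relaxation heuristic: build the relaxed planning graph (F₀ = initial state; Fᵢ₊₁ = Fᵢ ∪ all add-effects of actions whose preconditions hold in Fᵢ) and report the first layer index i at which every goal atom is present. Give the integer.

F0 = init (7 atoms)
F1 = F0 ∪ {at(f), clear(c), clear(d), clear(f), ready(c), ready(d), ready(f)}  (14 atoms)
goal ⊆ F1  ⇒  h_max = 1

1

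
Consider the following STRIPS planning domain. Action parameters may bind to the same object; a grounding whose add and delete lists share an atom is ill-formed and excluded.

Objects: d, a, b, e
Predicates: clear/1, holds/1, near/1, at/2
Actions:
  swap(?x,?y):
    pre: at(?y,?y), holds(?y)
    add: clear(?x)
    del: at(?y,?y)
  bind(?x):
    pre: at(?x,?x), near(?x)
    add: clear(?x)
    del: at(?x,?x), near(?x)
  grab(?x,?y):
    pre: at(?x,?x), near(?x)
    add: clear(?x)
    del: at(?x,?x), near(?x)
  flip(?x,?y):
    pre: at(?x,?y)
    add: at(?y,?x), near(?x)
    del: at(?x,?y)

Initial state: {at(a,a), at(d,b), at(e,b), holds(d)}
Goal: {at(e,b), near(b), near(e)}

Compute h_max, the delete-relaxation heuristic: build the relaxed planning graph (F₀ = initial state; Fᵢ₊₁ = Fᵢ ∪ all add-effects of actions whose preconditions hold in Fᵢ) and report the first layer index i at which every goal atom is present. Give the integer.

F0 = init (4 atoms)
F1 = F0 ∪ {at(b,d), at(b,e), near(d), near(e)}  (8 atoms)
F2 = F1 ∪ {near(b)}  (9 atoms)
goal ⊆ F2  ⇒  h_max = 2

2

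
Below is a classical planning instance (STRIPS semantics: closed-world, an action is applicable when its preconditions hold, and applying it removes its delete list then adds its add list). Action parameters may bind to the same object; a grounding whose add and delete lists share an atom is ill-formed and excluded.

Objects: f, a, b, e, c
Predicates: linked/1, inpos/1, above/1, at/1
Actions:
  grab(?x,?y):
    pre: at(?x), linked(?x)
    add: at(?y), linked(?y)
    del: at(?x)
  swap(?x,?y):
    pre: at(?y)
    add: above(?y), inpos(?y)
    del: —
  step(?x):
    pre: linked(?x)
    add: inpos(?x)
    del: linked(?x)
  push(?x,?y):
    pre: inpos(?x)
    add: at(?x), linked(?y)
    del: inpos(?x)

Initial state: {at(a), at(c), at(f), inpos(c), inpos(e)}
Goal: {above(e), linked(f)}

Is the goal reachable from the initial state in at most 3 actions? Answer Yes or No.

Yes

1. push(e,f)  →  {at(a), at(c), at(e), at(f), inpos(c), linked(f)}
2. swap(f,e)  →  {above(e), at(a), at(c), at(e), at(f), inpos(c), inpos(e), linked(f)}
optimal plan length = 2; 2 ≤ 3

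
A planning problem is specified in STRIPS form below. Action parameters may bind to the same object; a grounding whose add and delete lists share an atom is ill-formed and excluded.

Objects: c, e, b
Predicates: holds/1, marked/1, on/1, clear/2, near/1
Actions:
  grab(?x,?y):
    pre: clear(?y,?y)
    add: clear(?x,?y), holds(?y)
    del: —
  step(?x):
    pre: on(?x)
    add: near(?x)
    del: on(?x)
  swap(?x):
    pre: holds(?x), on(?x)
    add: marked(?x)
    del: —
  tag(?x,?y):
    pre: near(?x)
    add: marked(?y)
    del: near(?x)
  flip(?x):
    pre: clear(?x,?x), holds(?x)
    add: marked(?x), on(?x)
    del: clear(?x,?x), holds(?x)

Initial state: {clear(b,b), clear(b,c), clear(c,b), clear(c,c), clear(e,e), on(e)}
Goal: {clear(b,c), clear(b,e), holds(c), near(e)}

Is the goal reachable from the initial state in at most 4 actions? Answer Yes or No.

1. grab(c,c)  →  {clear(b,b), clear(b,c), clear(c,b), clear(c,c), clear(e,e), holds(c), on(e)}
2. grab(b,e)  →  {clear(b,b), clear(b,c), clear(b,e), clear(c,b), clear(c,c), clear(e,e), holds(c), holds(e), on(e)}
3. step(e)  →  {clear(b,b), clear(b,c), clear(b,e), clear(c,b), clear(c,c), clear(e,e), holds(c), holds(e), near(e)}
optimal plan length = 3; 3 ≤ 4

Yes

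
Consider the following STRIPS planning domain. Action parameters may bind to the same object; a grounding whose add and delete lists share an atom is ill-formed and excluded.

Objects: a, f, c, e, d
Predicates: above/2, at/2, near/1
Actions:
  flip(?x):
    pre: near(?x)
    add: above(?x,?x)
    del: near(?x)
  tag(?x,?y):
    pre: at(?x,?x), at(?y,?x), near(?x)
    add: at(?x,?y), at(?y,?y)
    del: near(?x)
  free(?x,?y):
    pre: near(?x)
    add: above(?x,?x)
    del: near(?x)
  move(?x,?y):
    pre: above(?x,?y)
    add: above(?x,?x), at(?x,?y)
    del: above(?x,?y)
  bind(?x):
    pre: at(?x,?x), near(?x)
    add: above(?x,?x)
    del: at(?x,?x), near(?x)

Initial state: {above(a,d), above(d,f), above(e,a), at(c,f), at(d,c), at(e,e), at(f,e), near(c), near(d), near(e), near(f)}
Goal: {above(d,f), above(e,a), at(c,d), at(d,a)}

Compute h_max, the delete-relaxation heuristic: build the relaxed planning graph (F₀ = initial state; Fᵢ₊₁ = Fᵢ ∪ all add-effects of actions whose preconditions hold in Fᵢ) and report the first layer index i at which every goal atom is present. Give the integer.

3

F0 = init (11 atoms)
F1 = F0 ∪ {above(a,a), above(c,c), above(d,d), above(e,e), above(f,f), at(a,d), at(d,f), at(e,a), at(e,f), at(f,f)}  (21 atoms)
F2 = F1 ∪ {at(c,c), at(d,d), at(f,c), at(f,d)}  (25 atoms)
F3 = F2 ∪ {at(a,a), at(c,d), at(d,a)}  (28 atoms)
goal ⊆ F3  ⇒  h_max = 3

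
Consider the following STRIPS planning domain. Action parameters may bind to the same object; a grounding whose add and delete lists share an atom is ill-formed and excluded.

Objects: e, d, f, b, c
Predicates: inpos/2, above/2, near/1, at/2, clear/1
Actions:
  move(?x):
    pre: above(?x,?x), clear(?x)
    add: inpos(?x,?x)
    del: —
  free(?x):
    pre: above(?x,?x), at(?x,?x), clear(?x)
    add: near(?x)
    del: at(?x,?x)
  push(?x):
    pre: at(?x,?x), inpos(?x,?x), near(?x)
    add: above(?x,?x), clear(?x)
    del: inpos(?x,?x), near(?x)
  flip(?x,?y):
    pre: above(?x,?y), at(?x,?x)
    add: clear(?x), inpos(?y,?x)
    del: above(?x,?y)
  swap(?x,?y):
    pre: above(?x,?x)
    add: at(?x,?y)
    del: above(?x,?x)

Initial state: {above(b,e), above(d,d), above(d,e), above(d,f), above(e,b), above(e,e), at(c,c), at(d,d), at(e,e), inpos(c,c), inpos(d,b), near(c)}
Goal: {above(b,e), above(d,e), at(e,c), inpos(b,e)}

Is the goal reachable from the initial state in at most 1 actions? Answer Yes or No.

1. flip(e,b)  →  {above(b,e), above(d,d), above(d,e), above(d,f), above(e,e), at(c,c), at(d,d), at(e,e), clear(e), inpos(b,e), inpos(c,c), inpos(d,b), near(c)}
2. swap(e,c)  →  {above(b,e), above(d,d), above(d,e), above(d,f), at(c,c), at(d,d), at(e,c), at(e,e), clear(e), inpos(b,e), inpos(c,c), inpos(d,b), near(c)}
optimal plan length = 2; 2 > 1

No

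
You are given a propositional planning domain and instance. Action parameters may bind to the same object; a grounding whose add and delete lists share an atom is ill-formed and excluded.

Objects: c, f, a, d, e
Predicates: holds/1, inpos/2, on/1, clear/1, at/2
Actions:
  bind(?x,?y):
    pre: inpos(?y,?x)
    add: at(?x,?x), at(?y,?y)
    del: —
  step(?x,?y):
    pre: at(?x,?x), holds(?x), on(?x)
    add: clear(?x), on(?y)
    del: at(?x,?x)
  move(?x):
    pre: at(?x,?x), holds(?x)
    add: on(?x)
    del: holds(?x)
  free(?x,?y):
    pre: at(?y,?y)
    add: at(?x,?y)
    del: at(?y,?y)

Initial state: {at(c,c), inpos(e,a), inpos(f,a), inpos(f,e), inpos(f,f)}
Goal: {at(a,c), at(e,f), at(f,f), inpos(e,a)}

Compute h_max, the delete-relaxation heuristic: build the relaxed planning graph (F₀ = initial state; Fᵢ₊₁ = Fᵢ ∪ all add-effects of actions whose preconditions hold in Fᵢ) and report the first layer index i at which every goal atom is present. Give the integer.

F0 = init (5 atoms)
F1 = F0 ∪ {at(a,a), at(a,c), at(d,c), at(e,c), at(e,e), at(f,c), at(f,f)}  (12 atoms)
F2 = F1 ∪ {at(a,e), at(a,f), at(c,a), at(c,e), at(c,f), at(d,a), at(d,e), at(d,f), at(e,a), at(e,f), at(f,a), at(f,e)}  (24 atoms)
goal ⊆ F2  ⇒  h_max = 2

2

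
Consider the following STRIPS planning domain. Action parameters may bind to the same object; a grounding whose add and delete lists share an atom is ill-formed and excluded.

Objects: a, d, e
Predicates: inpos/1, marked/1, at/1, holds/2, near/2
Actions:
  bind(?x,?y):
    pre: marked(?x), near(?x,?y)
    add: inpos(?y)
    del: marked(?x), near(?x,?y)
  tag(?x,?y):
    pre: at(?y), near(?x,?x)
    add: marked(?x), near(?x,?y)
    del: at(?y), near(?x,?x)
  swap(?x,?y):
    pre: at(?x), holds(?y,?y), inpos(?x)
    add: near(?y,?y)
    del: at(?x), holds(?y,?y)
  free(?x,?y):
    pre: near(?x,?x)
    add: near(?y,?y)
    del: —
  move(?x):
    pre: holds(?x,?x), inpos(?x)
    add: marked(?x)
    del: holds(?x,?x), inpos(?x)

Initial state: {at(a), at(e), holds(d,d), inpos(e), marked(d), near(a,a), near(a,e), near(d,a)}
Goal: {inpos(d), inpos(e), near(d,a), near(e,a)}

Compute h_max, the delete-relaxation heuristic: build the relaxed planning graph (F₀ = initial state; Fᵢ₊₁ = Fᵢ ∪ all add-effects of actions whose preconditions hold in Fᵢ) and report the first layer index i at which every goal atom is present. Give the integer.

F0 = init (8 atoms)
F1 = F0 ∪ {inpos(a), marked(a), near(d,d), near(e,e)}  (12 atoms)
F2 = F1 ∪ {inpos(d), marked(e), near(d,e), near(e,a)}  (16 atoms)
goal ⊆ F2  ⇒  h_max = 2

2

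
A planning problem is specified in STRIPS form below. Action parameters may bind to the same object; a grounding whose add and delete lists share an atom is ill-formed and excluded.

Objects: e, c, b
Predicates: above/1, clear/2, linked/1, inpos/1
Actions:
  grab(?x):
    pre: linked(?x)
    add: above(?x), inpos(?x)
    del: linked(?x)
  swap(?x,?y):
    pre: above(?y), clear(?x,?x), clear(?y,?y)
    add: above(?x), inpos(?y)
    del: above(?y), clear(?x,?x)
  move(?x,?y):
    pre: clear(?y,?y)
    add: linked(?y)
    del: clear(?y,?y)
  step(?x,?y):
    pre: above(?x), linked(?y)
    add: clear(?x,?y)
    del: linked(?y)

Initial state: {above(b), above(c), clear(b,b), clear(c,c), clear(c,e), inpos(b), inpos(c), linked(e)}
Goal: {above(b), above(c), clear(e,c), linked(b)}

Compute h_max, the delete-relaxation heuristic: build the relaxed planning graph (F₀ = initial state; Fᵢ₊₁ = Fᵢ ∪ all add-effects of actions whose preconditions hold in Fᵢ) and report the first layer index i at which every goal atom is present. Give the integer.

F0 = init (8 atoms)
F1 = F0 ∪ {above(e), clear(b,e), inpos(e), linked(b), linked(c)}  (13 atoms)
F2 = F1 ∪ {clear(b,c), clear(c,b), clear(e,b), clear(e,c), clear(e,e)}  (18 atoms)
goal ⊆ F2  ⇒  h_max = 2

2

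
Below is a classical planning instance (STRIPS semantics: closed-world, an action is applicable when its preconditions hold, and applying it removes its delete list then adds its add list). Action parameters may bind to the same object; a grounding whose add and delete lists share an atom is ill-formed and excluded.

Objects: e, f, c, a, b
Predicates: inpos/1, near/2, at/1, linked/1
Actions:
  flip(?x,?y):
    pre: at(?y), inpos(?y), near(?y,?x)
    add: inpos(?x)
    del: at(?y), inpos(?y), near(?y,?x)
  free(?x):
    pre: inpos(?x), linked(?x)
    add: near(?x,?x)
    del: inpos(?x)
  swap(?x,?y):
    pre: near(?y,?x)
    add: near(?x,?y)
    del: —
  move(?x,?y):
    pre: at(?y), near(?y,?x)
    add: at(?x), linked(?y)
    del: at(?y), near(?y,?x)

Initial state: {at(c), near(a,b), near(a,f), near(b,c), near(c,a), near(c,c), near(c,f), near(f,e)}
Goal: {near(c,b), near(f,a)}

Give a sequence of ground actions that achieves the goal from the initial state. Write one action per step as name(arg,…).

1. swap(f,a)  →  {at(c), near(a,b), near(a,f), near(b,c), near(c,a), near(c,c), near(c,f), near(f,a), near(f,e)}
2. swap(c,b)  →  {at(c), near(a,b), near(a,f), near(b,c), near(c,a), near(c,b), near(c,c), near(c,f), near(f,a), near(f,e)}

swap(f,a); swap(c,b)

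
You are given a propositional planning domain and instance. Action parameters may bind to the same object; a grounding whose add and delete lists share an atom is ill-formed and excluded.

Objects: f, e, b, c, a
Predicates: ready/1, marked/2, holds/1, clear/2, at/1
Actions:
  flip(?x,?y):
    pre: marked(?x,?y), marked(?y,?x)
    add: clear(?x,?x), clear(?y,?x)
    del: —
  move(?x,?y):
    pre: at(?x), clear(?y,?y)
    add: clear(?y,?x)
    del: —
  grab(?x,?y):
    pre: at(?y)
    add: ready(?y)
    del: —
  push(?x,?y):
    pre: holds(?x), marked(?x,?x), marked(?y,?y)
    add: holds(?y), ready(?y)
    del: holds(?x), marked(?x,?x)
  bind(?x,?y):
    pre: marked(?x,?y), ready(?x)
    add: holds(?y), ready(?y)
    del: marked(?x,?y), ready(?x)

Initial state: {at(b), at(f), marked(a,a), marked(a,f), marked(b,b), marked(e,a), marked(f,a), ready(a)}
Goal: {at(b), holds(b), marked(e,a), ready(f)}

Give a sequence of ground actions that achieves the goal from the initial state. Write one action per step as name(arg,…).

1. grab(f,f)  →  {at(b), at(f), marked(a,a), marked(a,f), marked(b,b), marked(e,a), marked(f,a), ready(a), ready(f)}
2. bind(f,a)  →  {at(b), at(f), holds(a), marked(a,a), marked(a,f), marked(b,b), marked(e,a), ready(a)}
3. grab(f,f)  →  {at(b), at(f), holds(a), marked(a,a), marked(a,f), marked(b,b), marked(e,a), ready(a), ready(f)}
4. push(a,b)  →  {at(b), at(f), holds(b), marked(a,f), marked(b,b), marked(e,a), ready(a), ready(b), ready(f)}

grab(f,f); bind(f,a); grab(f,f); push(a,b)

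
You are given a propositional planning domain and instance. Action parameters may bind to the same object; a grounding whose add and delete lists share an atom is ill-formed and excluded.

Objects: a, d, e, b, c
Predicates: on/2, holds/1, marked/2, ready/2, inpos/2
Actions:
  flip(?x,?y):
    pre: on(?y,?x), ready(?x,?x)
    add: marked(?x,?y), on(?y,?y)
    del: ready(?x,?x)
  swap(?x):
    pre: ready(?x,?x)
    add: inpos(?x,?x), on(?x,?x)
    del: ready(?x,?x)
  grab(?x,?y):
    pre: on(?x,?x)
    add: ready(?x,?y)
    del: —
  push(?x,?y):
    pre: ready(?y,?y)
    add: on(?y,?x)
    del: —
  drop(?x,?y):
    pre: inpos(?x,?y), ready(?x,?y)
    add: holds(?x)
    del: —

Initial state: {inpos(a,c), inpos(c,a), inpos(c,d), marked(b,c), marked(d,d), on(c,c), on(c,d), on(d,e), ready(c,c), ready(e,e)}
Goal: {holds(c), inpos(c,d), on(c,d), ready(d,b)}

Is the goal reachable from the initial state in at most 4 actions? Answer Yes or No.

Yes

1. flip(e,d)  →  {inpos(a,c), inpos(c,a), inpos(c,d), marked(b,c), marked(d,d), marked(e,d), on(c,c), on(c,d), on(d,d), on(d,e), ready(c,c)}
2. grab(d,b)  →  {inpos(a,c), inpos(c,a), inpos(c,d), marked(b,c), marked(d,d), marked(e,d), on(c,c), on(c,d), on(d,d), on(d,e), ready(c,c), ready(d,b)}
3. grab(c,a)  →  {inpos(a,c), inpos(c,a), inpos(c,d), marked(b,c), marked(d,d), marked(e,d), on(c,c), on(c,d), on(d,d), on(d,e), ready(c,a), ready(c,c), ready(d,b)}
4. drop(c,a)  →  {holds(c), inpos(a,c), inpos(c,a), inpos(c,d), marked(b,c), marked(d,d), marked(e,d), on(c,c), on(c,d), on(d,d), on(d,e), ready(c,a), ready(c,c), ready(d,b)}
optimal plan length = 4; 4 ≤ 4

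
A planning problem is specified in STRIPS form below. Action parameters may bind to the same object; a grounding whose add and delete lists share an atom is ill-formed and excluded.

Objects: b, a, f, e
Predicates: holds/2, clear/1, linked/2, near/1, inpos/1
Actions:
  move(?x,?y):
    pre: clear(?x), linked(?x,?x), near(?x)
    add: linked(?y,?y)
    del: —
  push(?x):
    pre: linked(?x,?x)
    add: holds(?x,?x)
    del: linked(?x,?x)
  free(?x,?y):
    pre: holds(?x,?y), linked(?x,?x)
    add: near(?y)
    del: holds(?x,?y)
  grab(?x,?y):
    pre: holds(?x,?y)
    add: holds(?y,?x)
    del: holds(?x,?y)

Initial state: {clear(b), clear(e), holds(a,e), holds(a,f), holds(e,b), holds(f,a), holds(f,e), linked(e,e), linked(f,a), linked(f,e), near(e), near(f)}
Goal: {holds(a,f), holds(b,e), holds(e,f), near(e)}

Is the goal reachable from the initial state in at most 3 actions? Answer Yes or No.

Yes

1. grab(f,e)  →  {clear(b), clear(e), holds(a,e), holds(a,f), holds(e,b), holds(e,f), holds(f,a), linked(e,e), linked(f,a), linked(f,e), near(e), near(f)}
2. grab(e,b)  →  {clear(b), clear(e), holds(a,e), holds(a,f), holds(b,e), holds(e,f), holds(f,a), linked(e,e), linked(f,a), linked(f,e), near(e), near(f)}
optimal plan length = 2; 2 ≤ 3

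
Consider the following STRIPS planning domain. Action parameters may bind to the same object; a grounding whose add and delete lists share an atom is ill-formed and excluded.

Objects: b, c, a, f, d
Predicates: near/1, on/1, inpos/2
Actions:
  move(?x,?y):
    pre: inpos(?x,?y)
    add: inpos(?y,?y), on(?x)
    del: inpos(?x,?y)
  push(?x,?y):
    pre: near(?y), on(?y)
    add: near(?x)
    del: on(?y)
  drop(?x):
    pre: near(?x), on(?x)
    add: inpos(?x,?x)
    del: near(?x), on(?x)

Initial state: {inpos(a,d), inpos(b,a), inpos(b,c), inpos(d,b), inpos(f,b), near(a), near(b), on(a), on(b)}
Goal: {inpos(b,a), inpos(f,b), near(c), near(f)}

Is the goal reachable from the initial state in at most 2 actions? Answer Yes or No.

1. push(c,b)  →  {inpos(a,d), inpos(b,a), inpos(b,c), inpos(d,b), inpos(f,b), near(a), near(b), near(c), on(a)}
2. push(f,a)  →  {inpos(a,d), inpos(b,a), inpos(b,c), inpos(d,b), inpos(f,b), near(a), near(b), near(c), near(f)}
optimal plan length = 2; 2 ≤ 2

Yes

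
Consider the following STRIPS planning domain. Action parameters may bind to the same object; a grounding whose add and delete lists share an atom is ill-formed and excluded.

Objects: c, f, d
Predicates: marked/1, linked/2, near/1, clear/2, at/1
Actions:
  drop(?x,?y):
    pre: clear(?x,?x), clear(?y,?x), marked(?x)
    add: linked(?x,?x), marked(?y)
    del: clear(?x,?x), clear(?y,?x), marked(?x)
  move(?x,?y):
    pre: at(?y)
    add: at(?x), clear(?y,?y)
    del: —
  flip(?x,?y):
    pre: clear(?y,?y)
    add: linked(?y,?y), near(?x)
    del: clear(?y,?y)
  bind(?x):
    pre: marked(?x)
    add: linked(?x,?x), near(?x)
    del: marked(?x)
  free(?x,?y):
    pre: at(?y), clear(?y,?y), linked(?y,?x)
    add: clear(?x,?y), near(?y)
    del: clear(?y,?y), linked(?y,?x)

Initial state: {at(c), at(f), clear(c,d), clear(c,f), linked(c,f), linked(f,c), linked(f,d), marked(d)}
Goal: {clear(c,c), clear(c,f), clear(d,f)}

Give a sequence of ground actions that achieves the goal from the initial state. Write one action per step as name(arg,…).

1. move(c,c)  →  {at(c), at(f), clear(c,c), clear(c,d), clear(c,f), linked(c,f), linked(f,c), linked(f,d), marked(d)}
2. move(c,f)  →  {at(c), at(f), clear(c,c), clear(c,d), clear(c,f), clear(f,f), linked(c,f), linked(f,c), linked(f,d), marked(d)}
3. free(d,f)  →  {at(c), at(f), clear(c,c), clear(c,d), clear(c,f), clear(d,f), linked(c,f), linked(f,c), marked(d), near(f)}

move(c,c); move(c,f); free(d,f)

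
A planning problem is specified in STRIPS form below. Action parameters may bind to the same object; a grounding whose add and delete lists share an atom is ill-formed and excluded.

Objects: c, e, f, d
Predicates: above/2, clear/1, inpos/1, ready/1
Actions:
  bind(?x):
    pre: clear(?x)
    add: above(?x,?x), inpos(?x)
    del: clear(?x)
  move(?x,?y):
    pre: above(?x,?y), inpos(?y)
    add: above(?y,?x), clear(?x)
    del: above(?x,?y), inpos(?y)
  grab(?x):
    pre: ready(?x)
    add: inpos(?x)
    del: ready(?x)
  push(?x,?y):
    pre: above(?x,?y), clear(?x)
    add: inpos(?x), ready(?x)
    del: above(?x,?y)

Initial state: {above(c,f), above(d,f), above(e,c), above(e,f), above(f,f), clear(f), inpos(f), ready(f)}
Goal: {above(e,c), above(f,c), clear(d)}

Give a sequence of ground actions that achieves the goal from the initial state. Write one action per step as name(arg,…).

move(c,f); bind(f); move(d,f)

1. move(c,f)  →  {above(d,f), above(e,c), above(e,f), above(f,c), above(f,f), clear(c), clear(f), ready(f)}
2. bind(f)  →  {above(d,f), above(e,c), above(e,f), above(f,c), above(f,f), clear(c), inpos(f), ready(f)}
3. move(d,f)  →  {above(e,c), above(e,f), above(f,c), above(f,d), above(f,f), clear(c), clear(d), ready(f)}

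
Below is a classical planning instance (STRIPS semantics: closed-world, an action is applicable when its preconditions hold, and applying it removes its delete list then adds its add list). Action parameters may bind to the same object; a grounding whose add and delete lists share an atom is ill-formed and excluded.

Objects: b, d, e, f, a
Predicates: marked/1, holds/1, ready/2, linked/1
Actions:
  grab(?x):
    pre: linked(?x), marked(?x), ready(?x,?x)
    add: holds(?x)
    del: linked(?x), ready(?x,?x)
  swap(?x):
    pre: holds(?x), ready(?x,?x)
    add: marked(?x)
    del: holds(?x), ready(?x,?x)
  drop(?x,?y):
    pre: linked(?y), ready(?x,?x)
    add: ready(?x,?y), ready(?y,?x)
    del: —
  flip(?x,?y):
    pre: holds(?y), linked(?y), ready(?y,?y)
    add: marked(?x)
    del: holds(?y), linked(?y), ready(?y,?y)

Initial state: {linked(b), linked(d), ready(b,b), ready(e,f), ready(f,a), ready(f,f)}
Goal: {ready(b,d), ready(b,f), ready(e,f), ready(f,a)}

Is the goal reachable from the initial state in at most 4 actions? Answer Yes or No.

Yes

1. drop(b,d)  →  {linked(b), linked(d), ready(b,b), ready(b,d), ready(d,b), ready(e,f), ready(f,a), ready(f,f)}
2. drop(f,b)  →  {linked(b), linked(d), ready(b,b), ready(b,d), ready(b,f), ready(d,b), ready(e,f), ready(f,a), ready(f,b), ready(f,f)}
optimal plan length = 2; 2 ≤ 4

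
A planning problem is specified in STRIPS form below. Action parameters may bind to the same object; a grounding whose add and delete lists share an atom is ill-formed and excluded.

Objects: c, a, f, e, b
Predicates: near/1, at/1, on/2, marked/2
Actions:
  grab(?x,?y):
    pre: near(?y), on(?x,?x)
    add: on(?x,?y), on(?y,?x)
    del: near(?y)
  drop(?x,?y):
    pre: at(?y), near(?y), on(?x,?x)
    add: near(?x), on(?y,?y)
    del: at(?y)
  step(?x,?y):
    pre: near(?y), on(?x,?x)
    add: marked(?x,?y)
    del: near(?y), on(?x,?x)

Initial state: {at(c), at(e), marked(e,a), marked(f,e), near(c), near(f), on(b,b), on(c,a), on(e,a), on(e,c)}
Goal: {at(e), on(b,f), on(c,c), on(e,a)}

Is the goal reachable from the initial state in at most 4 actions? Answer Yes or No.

1. grab(b,f)  →  {at(c), at(e), marked(e,a), marked(f,e), near(c), on(b,b), on(b,f), on(c,a), on(e,a), on(e,c), on(f,b)}
2. drop(b,c)  →  {at(e), marked(e,a), marked(f,e), near(b), near(c), on(b,b), on(b,f), on(c,a), on(c,c), on(e,a), on(e,c), on(f,b)}
optimal plan length = 2; 2 ≤ 4

Yes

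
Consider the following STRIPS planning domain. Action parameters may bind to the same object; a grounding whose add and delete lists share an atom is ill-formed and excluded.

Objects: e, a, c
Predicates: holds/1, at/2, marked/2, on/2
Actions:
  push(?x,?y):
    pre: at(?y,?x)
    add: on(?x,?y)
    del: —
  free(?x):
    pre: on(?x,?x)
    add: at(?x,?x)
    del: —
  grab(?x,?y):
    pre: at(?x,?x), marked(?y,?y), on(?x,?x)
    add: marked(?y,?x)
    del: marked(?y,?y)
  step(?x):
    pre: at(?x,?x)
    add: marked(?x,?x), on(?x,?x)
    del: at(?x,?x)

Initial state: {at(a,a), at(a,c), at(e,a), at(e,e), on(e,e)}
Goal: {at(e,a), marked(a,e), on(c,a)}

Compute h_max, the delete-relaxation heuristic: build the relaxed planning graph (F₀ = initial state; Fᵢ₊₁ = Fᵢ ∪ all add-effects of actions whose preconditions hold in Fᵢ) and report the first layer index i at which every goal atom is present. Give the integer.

F0 = init (5 atoms)
F1 = F0 ∪ {marked(a,a), marked(e,e), on(a,a), on(a,e), on(c,a)}  (10 atoms)
F2 = F1 ∪ {marked(a,e), marked(e,a)}  (12 atoms)
goal ⊆ F2  ⇒  h_max = 2

2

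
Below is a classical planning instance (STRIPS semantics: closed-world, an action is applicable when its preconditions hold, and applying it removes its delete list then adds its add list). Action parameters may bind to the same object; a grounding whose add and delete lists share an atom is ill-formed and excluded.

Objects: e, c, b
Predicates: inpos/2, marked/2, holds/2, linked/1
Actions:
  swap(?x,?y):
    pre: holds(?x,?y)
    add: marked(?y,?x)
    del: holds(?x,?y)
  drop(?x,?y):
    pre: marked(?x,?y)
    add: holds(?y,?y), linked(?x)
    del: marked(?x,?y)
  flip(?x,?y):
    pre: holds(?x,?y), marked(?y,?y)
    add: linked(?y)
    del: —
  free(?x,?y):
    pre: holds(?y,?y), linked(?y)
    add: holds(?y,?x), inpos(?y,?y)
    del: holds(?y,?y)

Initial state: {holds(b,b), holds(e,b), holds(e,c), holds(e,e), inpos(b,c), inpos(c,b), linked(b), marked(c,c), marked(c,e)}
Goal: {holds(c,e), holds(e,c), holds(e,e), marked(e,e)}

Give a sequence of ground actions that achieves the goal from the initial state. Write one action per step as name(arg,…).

1. swap(e,e)  →  {holds(b,b), holds(e,b), holds(e,c), inpos(b,c), inpos(c,b), linked(b), marked(c,c), marked(c,e), marked(e,e)}
2. drop(c,e)  →  {holds(b,b), holds(e,b), holds(e,c), holds(e,e), inpos(b,c), inpos(c,b), linked(b), linked(c), marked(c,c), marked(e,e)}
3. drop(c,c)  →  {holds(b,b), holds(c,c), holds(e,b), holds(e,c), holds(e,e), inpos(b,c), inpos(c,b), linked(b), linked(c), marked(e,e)}
4. free(e,c)  →  {holds(b,b), holds(c,e), holds(e,b), holds(e,c), holds(e,e), inpos(b,c), inpos(c,b), inpos(c,c), linked(b), linked(c), marked(e,e)}

swap(e,e); drop(c,e); drop(c,c); free(e,c)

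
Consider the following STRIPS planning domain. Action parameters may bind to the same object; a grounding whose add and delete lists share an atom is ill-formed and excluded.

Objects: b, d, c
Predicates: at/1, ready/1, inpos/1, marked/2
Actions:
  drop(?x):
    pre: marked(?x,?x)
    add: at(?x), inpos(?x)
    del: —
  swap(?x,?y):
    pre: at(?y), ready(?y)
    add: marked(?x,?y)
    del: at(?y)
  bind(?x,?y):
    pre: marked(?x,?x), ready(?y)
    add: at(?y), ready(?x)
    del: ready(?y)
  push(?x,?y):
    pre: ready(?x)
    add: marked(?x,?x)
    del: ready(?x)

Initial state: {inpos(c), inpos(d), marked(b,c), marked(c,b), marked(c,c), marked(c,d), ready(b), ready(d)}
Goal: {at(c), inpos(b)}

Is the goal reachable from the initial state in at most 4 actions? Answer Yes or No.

Yes

1. drop(c)  →  {at(c), inpos(c), inpos(d), marked(b,c), marked(c,b), marked(c,c), marked(c,d), ready(b), ready(d)}
2. push(b,b)  →  {at(c), inpos(c), inpos(d), marked(b,b), marked(b,c), marked(c,b), marked(c,c), marked(c,d), ready(d)}
3. drop(b)  →  {at(b), at(c), inpos(b), inpos(c), inpos(d), marked(b,b), marked(b,c), marked(c,b), marked(c,c), marked(c,d), ready(d)}
optimal plan length = 3; 3 ≤ 4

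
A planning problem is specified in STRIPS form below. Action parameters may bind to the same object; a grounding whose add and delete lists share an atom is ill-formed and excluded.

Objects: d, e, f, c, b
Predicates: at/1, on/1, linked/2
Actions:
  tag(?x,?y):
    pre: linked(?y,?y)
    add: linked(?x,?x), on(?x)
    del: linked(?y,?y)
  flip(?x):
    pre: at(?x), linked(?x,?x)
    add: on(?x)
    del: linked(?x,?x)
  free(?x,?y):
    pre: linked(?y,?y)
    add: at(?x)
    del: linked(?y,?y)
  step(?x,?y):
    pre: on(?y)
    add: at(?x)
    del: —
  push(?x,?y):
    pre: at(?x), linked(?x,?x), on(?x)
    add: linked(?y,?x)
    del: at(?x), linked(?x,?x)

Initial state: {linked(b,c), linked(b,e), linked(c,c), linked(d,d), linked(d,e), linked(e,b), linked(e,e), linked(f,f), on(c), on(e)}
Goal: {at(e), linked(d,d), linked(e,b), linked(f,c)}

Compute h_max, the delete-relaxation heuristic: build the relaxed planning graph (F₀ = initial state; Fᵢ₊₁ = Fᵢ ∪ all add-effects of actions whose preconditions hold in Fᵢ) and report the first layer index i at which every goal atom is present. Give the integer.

F0 = init (10 atoms)
F1 = F0 ∪ {at(b), at(c), at(d), at(e), at(f), linked(b,b), on(b), on(d), on(f)}  (19 atoms)
F2 = F1 ∪ {linked(b,d), linked(b,f), linked(c,b), linked(c,d), linked(c,e), linked(c,f), linked(d,b), linked(d,c), linked(d,f), linked(e,c), linked(e,d), linked(e,f), linked(f,b), linked(f,c), linked(f,d), linked(f,e)}  (35 atoms)
goal ⊆ F2  ⇒  h_max = 2

2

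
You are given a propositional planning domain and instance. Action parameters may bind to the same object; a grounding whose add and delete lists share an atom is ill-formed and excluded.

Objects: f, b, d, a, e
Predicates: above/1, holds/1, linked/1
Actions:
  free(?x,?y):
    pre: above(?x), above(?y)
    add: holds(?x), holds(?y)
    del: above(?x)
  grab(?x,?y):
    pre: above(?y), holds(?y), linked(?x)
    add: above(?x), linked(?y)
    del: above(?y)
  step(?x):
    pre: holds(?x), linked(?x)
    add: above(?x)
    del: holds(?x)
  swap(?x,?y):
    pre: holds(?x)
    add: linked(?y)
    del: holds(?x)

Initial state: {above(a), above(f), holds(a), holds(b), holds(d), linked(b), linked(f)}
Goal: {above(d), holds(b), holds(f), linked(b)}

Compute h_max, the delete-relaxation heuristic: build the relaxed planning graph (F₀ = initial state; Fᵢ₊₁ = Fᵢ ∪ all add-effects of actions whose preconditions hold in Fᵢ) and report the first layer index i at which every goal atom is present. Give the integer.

2

F0 = init (7 atoms)
F1 = F0 ∪ {above(b), holds(f), linked(a), linked(d), linked(e)}  (12 atoms)
F2 = F1 ∪ {above(d), above(e)}  (14 atoms)
goal ⊆ F2  ⇒  h_max = 2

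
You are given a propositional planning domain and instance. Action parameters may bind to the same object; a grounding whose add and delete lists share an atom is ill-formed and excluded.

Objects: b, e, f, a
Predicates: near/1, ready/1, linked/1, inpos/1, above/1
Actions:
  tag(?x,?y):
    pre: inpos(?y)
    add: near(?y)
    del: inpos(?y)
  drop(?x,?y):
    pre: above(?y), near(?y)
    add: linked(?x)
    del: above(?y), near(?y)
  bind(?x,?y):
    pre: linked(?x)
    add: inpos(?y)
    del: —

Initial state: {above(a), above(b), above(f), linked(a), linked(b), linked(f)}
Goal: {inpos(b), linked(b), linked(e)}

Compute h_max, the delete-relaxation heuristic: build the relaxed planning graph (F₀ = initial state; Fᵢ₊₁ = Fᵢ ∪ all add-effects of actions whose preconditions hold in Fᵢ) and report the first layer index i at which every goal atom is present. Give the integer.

3

F0 = init (6 atoms)
F1 = F0 ∪ {inpos(a), inpos(b), inpos(e), inpos(f)}  (10 atoms)
F2 = F1 ∪ {near(a), near(b), near(e), near(f)}  (14 atoms)
F3 = F2 ∪ {linked(e)}  (15 atoms)
goal ⊆ F3  ⇒  h_max = 3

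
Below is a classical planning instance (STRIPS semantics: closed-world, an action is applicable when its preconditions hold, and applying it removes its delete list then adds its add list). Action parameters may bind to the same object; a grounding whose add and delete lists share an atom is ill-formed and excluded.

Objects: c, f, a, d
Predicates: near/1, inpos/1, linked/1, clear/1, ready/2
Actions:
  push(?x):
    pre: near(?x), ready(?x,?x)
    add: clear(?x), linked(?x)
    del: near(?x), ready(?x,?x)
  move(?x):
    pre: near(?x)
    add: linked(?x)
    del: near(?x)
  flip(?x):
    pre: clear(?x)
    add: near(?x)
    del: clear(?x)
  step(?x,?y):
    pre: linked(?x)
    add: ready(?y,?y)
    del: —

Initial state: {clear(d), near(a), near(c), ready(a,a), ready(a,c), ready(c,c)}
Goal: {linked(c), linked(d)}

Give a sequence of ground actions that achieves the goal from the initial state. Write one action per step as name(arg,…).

push(c); flip(d); move(d)

1. push(c)  →  {clear(c), clear(d), linked(c), near(a), ready(a,a), ready(a,c)}
2. flip(d)  →  {clear(c), linked(c), near(a), near(d), ready(a,a), ready(a,c)}
3. move(d)  →  {clear(c), linked(c), linked(d), near(a), ready(a,a), ready(a,c)}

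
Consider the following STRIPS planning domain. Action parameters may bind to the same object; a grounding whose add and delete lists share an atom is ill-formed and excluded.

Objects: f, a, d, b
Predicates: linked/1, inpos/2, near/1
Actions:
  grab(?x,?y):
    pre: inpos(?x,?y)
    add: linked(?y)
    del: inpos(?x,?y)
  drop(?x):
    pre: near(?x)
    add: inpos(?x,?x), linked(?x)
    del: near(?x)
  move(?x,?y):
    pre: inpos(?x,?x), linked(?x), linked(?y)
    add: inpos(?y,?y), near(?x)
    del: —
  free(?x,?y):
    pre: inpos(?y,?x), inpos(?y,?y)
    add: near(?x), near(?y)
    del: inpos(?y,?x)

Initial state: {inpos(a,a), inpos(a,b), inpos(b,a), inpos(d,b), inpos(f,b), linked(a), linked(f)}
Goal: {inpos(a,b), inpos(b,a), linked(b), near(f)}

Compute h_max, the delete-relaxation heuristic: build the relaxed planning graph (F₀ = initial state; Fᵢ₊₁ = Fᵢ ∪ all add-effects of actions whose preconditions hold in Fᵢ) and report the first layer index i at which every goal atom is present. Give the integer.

2

F0 = init (7 atoms)
F1 = F0 ∪ {inpos(f,f), linked(b), near(a), near(b)}  (11 atoms)
F2 = F1 ∪ {inpos(b,b), near(f)}  (13 atoms)
goal ⊆ F2  ⇒  h_max = 2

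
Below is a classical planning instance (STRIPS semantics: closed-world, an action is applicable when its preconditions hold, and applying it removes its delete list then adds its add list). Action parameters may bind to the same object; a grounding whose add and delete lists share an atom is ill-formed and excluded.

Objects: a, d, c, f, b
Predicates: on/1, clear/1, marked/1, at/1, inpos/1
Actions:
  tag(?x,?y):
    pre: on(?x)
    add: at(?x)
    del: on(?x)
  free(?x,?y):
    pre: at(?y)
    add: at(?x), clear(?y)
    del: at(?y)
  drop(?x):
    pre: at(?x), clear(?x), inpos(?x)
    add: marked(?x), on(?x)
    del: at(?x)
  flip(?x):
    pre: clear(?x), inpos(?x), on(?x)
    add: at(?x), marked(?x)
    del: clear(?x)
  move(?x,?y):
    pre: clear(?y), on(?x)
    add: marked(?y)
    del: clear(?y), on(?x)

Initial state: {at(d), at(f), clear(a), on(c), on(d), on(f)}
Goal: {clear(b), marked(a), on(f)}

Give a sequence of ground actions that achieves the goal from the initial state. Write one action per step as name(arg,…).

1. free(b,d)  →  {at(b), at(f), clear(a), clear(d), on(c), on(d), on(f)}
2. free(a,b)  →  {at(a), at(f), clear(a), clear(b), clear(d), on(c), on(d), on(f)}
3. move(d,a)  →  {at(a), at(f), clear(b), clear(d), marked(a), on(c), on(f)}

free(b,d); free(a,b); move(d,a)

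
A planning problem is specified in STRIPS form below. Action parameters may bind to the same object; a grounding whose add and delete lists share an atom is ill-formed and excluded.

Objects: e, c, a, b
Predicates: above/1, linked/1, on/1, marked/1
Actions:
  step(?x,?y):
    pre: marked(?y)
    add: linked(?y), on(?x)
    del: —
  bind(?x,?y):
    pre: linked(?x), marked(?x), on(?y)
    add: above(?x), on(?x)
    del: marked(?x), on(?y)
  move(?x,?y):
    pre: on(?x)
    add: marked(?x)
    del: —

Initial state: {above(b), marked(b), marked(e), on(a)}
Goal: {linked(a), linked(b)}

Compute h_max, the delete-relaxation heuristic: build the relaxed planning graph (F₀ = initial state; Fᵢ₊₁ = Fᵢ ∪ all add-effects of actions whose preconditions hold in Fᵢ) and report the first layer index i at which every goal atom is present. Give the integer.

2

F0 = init (4 atoms)
F1 = F0 ∪ {linked(b), linked(e), marked(a), on(b), on(c), on(e)}  (10 atoms)
F2 = F1 ∪ {above(e), linked(a), marked(c)}  (13 atoms)
goal ⊆ F2  ⇒  h_max = 2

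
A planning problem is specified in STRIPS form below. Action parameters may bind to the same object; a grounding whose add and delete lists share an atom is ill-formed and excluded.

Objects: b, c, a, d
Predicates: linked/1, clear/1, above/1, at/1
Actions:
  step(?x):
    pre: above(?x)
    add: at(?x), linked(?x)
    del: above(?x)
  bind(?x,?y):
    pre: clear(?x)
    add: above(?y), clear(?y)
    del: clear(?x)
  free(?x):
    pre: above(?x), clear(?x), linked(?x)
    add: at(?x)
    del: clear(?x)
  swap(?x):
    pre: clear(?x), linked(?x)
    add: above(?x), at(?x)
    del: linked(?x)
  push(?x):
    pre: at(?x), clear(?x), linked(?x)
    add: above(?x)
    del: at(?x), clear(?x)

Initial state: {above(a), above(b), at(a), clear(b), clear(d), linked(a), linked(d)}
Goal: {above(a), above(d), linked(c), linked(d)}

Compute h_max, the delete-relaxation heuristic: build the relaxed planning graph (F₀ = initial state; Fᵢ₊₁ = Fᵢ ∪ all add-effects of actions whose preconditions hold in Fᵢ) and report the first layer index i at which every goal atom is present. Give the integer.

F0 = init (7 atoms)
F1 = F0 ∪ {above(c), above(d), at(b), at(d), clear(a), clear(c), linked(b)}  (14 atoms)
F2 = F1 ∪ {at(c), linked(c)}  (16 atoms)
goal ⊆ F2  ⇒  h_max = 2

2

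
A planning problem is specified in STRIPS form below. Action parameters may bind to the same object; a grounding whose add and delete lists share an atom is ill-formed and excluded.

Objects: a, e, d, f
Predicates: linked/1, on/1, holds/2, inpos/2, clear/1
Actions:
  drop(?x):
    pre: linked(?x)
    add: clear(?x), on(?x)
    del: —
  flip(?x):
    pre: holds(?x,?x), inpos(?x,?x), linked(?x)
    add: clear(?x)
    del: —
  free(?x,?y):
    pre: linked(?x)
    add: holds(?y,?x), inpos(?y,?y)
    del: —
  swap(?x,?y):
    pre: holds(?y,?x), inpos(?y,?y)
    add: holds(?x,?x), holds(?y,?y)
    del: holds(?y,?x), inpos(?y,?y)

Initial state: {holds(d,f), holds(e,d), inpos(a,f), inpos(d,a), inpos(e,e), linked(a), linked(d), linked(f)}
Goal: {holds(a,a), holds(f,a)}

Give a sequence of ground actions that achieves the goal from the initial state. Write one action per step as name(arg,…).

1. free(a,a)  →  {holds(a,a), holds(d,f), holds(e,d), inpos(a,a), inpos(a,f), inpos(d,a), inpos(e,e), linked(a), linked(d), linked(f)}
2. free(a,f)  →  {holds(a,a), holds(d,f), holds(e,d), holds(f,a), inpos(a,a), inpos(a,f), inpos(d,a), inpos(e,e), inpos(f,f), linked(a), linked(d), linked(f)}

free(a,a); free(a,f)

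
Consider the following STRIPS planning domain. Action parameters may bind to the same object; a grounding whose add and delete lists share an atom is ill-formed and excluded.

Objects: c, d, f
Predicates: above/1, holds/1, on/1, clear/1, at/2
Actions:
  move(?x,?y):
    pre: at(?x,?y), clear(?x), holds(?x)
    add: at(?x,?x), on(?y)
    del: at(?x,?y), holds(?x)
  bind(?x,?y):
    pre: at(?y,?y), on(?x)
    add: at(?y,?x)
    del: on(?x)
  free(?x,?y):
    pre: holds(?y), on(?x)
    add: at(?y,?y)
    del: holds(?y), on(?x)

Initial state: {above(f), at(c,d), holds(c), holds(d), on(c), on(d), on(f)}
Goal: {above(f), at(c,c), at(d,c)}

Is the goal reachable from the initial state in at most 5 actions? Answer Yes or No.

1. free(d,c)  →  {above(f), at(c,c), at(c,d), holds(d), on(c), on(f)}
2. free(f,d)  →  {above(f), at(c,c), at(c,d), at(d,d), on(c)}
3. bind(c,d)  →  {above(f), at(c,c), at(c,d), at(d,c), at(d,d)}
optimal plan length = 3; 3 ≤ 5

Yes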